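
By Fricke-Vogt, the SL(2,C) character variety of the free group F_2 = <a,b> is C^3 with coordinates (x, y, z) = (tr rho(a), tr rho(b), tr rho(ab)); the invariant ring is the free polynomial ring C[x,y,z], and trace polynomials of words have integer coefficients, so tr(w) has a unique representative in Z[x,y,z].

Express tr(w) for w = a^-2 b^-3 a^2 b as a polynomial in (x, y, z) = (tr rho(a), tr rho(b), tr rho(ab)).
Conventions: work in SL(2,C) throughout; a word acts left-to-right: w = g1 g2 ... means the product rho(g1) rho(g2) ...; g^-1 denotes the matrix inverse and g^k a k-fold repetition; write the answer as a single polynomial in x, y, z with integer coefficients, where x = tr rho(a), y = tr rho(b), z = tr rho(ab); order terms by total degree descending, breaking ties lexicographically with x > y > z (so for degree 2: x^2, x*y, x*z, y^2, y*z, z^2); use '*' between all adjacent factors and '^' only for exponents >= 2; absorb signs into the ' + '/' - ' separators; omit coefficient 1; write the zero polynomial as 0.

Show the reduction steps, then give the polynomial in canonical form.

so trace(a^2) = trace(a) * trace(a) - trace(1) = x^2 - 2
trace(a b a) = trace(a) * trace(b a) - trace(b) = x*z - y
trace(a^2 b a) = trace(a) * trace(a b a) - trace(a b) = x^2*z - x*y - z
trace(b a b a) = trace(a b) * trace(a b) - trace(1)   [split at repeated a] = z^2 - 2
reduce: trace(b a b) = trace(b) * trace(a b) - trace(a) = y*z - x
trace(a^2 b a b) = trace(a) * trace(b a b a) - trace(b a b) = x*z^2 - y*z - x
trace(b^-1 a^2 b a) = trace(a^2 b a) * trace(b) - trace(a^2 b a b) = x^2*y*z - x*y^2 - x*z^2 + x
trace(a^2 b a^-1 b^-1) = trace(b^-1 a^2 b) * trace(a) - trace(b^-1 a^2 b a) = -x^2*y*z + x^3 + x*y^2 + x*z^2 - 3*x
so trace(a^-1 b^-2 a^2 b) = trace(a^2 b a^-1 b^-1) * trace(b) - trace(a^2 b a^-1) = -x^2*y^2*z + x^3*y + x*y^3 + x*y*z^2 - 3*x*y - z
so trace(b^-1 a^2) = trace(a^2) * trace(b) - trace(a^2 b) = x^2*y - x*z - y
trace(b^-1 a^2 b a^-2 b^-1) = trace(a^-1 b^-2 a^2 b) * trace(a) - trace(a^-1 b^-2 a^2 b a) = -x^3*y^2*z + x^4*y + x^2*y^3 + x^2*y*z^2 - 4*x^2*y + y
so trace(b a^2 b) = trace(b) * trace(a^2 b) - trace(a^2) = x*y*z - x^2 - y^2 + 2
trace(b a^2 b a^-1) = trace(b a^2 b) * trace(a) - trace(b a^2 b a) = x^2*y*z - x^3 - x*y^2 - x*z^2 + y*z + 3*x
trace(a^2 b a^-2 b) = trace(b a^2 b a^-1) * trace(a) - trace(b a^2 b) = x^3*y*z - x^4 - x^2*y^2 - x^2*z^2 + 4*x^2 + y^2 - 2
reduce: trace(b^-1 a^2 b a^-2) = trace(a^2 b a^-2) * trace(b) - trace(a^2 b a^-2 b) = -x^3*y*z + x^4 + x^2*y^2 + x^2*z^2 - 4*x^2 + 2
trace(a^-2 b^-3 a^2 b) = trace(b^-1 a^2 b a^-2 b^-1) * trace(b) - trace(b^-1 a^2 b a^-2) = -x^3*y^3*z + x^4*y^2 + x^2*y^4 + x^2*y^2*z^2 + x^3*y*z - x^4 - 5*x^2*y^2 - x^2*z^2 + 4*x^2 + y^2 - 2

-x^3*y^3*z + x^4*y^2 + x^2*y^4 + x^2*y^2*z^2 + x^3*y*z - x^4 - 5*x^2*y^2 - x^2*z^2 + 4*x^2 + y^2 - 2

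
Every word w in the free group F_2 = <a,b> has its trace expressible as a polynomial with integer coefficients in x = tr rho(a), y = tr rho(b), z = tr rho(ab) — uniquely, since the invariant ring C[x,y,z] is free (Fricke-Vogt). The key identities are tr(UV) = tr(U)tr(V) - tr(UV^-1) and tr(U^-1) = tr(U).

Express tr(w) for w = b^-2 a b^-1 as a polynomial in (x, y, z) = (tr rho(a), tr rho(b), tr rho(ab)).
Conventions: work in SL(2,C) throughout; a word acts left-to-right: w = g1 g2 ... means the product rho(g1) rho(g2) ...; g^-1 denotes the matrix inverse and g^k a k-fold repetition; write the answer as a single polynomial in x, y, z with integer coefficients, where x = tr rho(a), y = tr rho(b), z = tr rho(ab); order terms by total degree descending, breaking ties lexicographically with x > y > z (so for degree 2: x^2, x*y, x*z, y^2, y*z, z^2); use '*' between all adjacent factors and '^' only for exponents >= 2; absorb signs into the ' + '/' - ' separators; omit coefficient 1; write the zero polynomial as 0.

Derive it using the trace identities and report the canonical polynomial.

trace(b^-1 a) = trace(a) trace(b) - trace(a b) = x*y - z
trace(b^-2 a) = trace(b^-1 a) trace(b) - trace(b^-1 a b) = x*y^2 - y*z - x
trace(b^-2 a b^-1) = trace(b^-2 a) trace(b) - trace(b^-2 a b) = x*y^3 - y^2*z - 2*x*y + z

x*y^3 - y^2*z - 2*x*y + z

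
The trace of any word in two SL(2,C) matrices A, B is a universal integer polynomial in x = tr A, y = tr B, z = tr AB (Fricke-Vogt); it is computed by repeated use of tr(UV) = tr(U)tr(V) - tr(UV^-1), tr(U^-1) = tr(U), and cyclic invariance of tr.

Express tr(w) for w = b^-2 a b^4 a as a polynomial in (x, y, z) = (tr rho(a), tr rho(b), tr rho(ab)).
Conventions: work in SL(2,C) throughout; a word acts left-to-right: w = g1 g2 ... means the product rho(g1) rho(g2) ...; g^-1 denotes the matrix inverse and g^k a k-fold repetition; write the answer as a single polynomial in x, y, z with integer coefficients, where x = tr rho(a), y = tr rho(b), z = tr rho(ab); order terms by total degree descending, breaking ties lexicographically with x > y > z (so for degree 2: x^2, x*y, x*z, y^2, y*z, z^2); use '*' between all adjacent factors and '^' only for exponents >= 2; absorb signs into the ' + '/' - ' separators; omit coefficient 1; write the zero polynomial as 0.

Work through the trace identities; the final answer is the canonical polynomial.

x*y^5*z - x^2*y^4 - y^6 - y^4*z^2 - 2*x*y^3*z + 2*x^2*y^2 + 6*y^4 + 2*y^2*z^2 + x*y*z - x^2 - 9*y^2 + 2

trace(a b^2) = trace(b) trace(a b) - trace(a)  (reduce the b square) = y*z - x
trace(b^3 a) = trace(b) trace(a b^2) - trace(a b)  (reduce the b square) = y^2*z - x*y - z
trace(b^2) = trace(b) trace(b) - trace(1)  (reduce the b square) = y^2 - 2
trace(b^3) = trace(b) trace(b^2) - trace(b)  (reduce the b square) = y^3 - 3*y
trace(a^2 b^3) = trace(a) trace(b^3 a) - trace(b^3)  (reduce the a square) = x*y^2*z - x^2*y - y^3 - x*z + 3*y
trace(a^2 b^2) = trace(a) trace(b^2 a) - trace(b^2)  (reduce the a square) = x*y*z - x^2 - y^2 + 2
trace(a b^4 a) = trace(b) trace(a^2 b^3) - trace(a^2 b^2)  (reduce the b square) = x*y^3*z - x^2*y^2 - y^4 - 2*x*y*z + x^2 + 4*y^2 - 2
trace(a b a b) = trace(b a) trace(b a) - trace(1)  (split on b) = z^2 - 2
trace(a b a) = trace(a) trace(b a) - trace(b)  (reduce the a square) = x*z - y
trace(b a b a b) = trace(b) trace(a b a b) - trace(a b a)  (reduce the b square) = y*z^2 - x*z - y
trace(b^2 a b a b) = trace(b) trace(b a b a b) - trace(b a b a)  (reduce the b square) = y^2*z^2 - x*y*z - y^2 - z^2 + 2
trace(a b^4 a b) = trace(b) trace(b^2 a b a b) - trace(b^2 a b a)  (reduce the b square) = y^3*z^2 - x*y^2*z - y^3 - 2*y*z^2 + x*z + 3*y
trace(a b^4 a b^-1) = trace(a b^4 a) trace(b) - trace(a b^4 a b)  (eliminate b^-1) = x*y^4*z - x^2*y^3 - y^5 - y^3*z^2 - x*y^2*z + x^2*y + 5*y^3 + 2*y*z^2 - x*z - 5*y
trace(b^-2 a b^4 a) = trace(a b^4 a b^-1) trace(b) - trace(a b^4 a)  (eliminate b^-1) = x*y^5*z - x^2*y^4 - y^6 - y^4*z^2 - 2*x*y^3*z + 2*x^2*y^2 + 6*y^4 + 2*y^2*z^2 + x*y*z - x^2 - 9*y^2 + 2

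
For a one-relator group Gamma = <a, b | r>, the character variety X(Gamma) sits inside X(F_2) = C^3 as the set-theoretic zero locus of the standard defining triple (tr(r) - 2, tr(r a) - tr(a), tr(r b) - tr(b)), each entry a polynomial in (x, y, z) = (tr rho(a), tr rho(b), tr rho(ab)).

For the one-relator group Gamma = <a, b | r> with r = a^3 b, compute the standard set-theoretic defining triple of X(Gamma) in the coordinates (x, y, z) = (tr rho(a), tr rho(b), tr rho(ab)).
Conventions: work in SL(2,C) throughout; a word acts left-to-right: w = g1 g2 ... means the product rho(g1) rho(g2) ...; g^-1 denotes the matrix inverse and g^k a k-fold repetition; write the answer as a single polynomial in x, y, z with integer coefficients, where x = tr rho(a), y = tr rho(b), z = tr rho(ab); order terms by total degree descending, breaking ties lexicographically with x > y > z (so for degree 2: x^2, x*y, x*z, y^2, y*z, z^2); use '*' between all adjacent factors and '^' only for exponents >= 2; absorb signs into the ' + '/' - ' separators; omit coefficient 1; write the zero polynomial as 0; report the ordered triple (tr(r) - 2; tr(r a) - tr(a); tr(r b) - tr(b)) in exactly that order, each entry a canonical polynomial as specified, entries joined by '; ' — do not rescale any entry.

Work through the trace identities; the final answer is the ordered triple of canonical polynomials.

x^2*z - x*y - z - 2; x^3*z - x^2*y - 2*x*z - x + y; x^2*y*z - x^3 - x*y^2 - y*z + 3*x - y

reduce: trace(a b a) = trace(a) * trace(b a) - trace(b) = x*z - y
trace(a^3 b) = trace(a) * trace(a b a) - trace(a b) = x^2*z - x*y - z
trace(a^3 b a) = trace(a) * trace(a^2 b a) - trace(a^2 b) = x^3*z - x^2*y - 2*x*z + y
so trace(a^2) = trace(a) * trace(a) - trace(1) = x^2 - 2
reduce: trace(a^3) = trace(a) * trace(a^2) - trace(a) = x^3 - 3*x
reduce: trace(a^3 b^2) = trace(b) * trace(a^3 b) - trace(a^3) = x^2*y*z - x^3 - x*y^2 - y*z + 3*x
assemble the triple (trace(r) - 2; trace(r a) - x; trace(r b) - y)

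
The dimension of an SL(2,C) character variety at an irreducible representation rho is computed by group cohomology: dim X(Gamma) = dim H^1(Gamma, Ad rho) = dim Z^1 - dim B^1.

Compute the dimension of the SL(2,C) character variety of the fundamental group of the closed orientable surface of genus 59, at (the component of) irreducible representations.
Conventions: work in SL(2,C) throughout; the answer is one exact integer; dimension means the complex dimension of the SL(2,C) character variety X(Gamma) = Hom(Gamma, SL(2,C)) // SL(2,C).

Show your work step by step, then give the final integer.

348

Gamma = pi_1(Sigma_59) = < a_1, b_1, ..., a_59, b_59 | prod [a_i, b_i] > has 2g = 118 generators and 1 relator.
Before the relator condition, cocycle space has dim 3*118 = 354.
H^2 = coker(d_2) is dual to H^0 = 0 at irreducible rho (Poincare duality), so d_2 is onto: dim Z^1 = 351.
Coboundaries contribute dim B^1 = 3 (injective at irreducible rho).
dim H^1 = 351 - 3 = 348 = dim X.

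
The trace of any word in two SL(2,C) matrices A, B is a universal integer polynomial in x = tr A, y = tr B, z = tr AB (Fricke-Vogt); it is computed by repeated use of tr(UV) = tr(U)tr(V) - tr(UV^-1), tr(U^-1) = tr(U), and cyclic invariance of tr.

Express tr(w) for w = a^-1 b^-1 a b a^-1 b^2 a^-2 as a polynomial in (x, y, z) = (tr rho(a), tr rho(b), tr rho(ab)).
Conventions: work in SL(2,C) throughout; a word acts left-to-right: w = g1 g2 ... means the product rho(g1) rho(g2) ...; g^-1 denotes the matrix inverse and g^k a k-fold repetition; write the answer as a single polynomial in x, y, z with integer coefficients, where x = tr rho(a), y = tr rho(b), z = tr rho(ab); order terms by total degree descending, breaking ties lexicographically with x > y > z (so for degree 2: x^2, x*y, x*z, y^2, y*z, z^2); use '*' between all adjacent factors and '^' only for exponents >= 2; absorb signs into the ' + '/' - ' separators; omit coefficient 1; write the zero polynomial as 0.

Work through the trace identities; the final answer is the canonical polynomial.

trace(b^2) = trace(b) trace(b) - trace(1)  (reduce the b square) = y^2 - 2
use: trace(b^3) = trace(b) trace(b^2) - trace(b)  (reduce the b square) = y^3 - 3*y
trace(a b^2) = trace(b) trace(a b) - trace(a)  (reduce the b square) = y*z - x
trace(b^3 a) = trace(b) trace(a b^2) - trace(a b)  (reduce the b square) = y^2*z - x*y - z
trace(b a^-1 b^2) = trace(b^3) trace(a) - trace(b^3 a)  (eliminate a^-1) = x*y^3 - y^2*z - 2*x*y + z
trace(b^3 a b) = trace(b) trace(a b^3) - trace(a b^2)  (reduce the b square) = y^3*z - x*y^2 - 2*y*z + x
apply: trace(a b a b) = trace(b a) trace(b a) - trace(1)  (split on b) = z^2 - 2
trace(a b a) = trace(a) trace(b a) - trace(b)  (reduce the a square) = x*z - y
apply: trace(a b a b^2) = trace(b) trace(a b a b) - trace(a b a)  (reduce the b square) = y*z^2 - x*z - y
trace(b^3 a b a) = trace(b) trace(a b a b^2) - trace(a b a b)  (reduce the b square) = y^2*z^2 - x*y*z - y^2 - z^2 + 2
apply: trace(b a b a^-1 b^2) = trace(b^3 a b) trace(a) - trace(b^3 a b a)  (eliminate a^-1) = x*y^3*z - x^2*y^2 - y^2*z^2 - x*y*z + x^2 + y^2 + z^2 - 2
apply: trace(a b a b a b) = trace(b a) trace(b a b a) - trace(b^-1 a^-1)  (split on b) = z^3 - 3*z
apply: trace(a b a b a) = trace(a) trace(b a b a) - trace(b a b)  (reduce the a square) = x*z^2 - y*z - x
trace(b^2 a b a b a) = trace(b) trace(a b a b a b) - trace(a b a b a)  (reduce the b square) = y*z^3 - x*z^2 - 2*y*z + x
trace(b a b a^-1 b^2 a) = trace(b^2 a b a b) trace(a) - trace(b^2 a b a b a)  (eliminate a^-1) = x*y^2*z^2 - x^2*y*z - y*z^3 - x*y^2 + 2*y*z + x
apply: trace(a b a^-1 b^2 a^-1 b) = trace(b a b a^-1 b^2) trace(a) - trace(b a b a^-1 b^2 a)  (eliminate a^-1) = x^2*y^3*z - x^3*y^2 - 2*x*y^2*z^2 + y*z^3 + x^3 + 2*x*y^2 + x*z^2 - 2*y*z - 3*x
trace(b^-1 a b a^-1 b^2 a^-1) = trace(a b a^-1 b^2 a^-1) trace(b) - trace(a b a^-1 b^2 a^-1 b)  (eliminate b^-1) = -x^2*y^3*z + x^3*y^2 + x*y^4 + 2*x*y^2*z^2 - y^3*z - y*z^3 - x^3 - 4*x*y^2 - x*z^2 + 3*y*z + 3*x
trace(a b a^-1 b) = trace(b a b) trace(a) - trace(b a b a)  (eliminate a^-1) = x*y*z - x^2 - z^2 + 2
use: trace(b^-1 a b a^-1 b^2 a^-2) = trace(b^-1 a b a^-1 b^2 a^-1) trace(a) - trace(b^-1 a b a^-1 b^2)  (eliminate a^-1) = -x^3*y^3*z + x^4*y^2 + x^2*y^4 + 2*x^2*y^2*z^2 - x*y^3*z - x*y*z^3 - x^4 - 4*x^2*y^2 - x^2*z^2 + 2*x*y*z + 4*x^2 + z^2 - 2
trace(a^-1 b^-1 a b a^-1 b^2 a^-2) = trace(b^-1 a b a^-1 b^2 a^-2) trace(a) - trace(b^-1 a b a^-1 b^2 a^-1)  (eliminate a^-1) = -x^4*y^3*z + x^5*y^2 + x^3*y^4 + 2*x^3*y^2*z^2 - x^2*y*z^3 - x^5 - 5*x^3*y^2 - x^3*z^2 - x*y^4 - 2*x*y^2*z^2 + 2*x^2*y*z + y^3*z + y*z^3 + 5*x^3 + 4*x*y^2 + 2*x*z^2 - 3*y*z - 5*x

-x^4*y^3*z + x^5*y^2 + x^3*y^4 + 2*x^3*y^2*z^2 - x^2*y*z^3 - x^5 - 5*x^3*y^2 - x^3*z^2 - x*y^4 - 2*x*y^2*z^2 + 2*x^2*y*z + y^3*z + y*z^3 + 5*x^3 + 4*x*y^2 + 2*x*z^2 - 3*y*z - 5*x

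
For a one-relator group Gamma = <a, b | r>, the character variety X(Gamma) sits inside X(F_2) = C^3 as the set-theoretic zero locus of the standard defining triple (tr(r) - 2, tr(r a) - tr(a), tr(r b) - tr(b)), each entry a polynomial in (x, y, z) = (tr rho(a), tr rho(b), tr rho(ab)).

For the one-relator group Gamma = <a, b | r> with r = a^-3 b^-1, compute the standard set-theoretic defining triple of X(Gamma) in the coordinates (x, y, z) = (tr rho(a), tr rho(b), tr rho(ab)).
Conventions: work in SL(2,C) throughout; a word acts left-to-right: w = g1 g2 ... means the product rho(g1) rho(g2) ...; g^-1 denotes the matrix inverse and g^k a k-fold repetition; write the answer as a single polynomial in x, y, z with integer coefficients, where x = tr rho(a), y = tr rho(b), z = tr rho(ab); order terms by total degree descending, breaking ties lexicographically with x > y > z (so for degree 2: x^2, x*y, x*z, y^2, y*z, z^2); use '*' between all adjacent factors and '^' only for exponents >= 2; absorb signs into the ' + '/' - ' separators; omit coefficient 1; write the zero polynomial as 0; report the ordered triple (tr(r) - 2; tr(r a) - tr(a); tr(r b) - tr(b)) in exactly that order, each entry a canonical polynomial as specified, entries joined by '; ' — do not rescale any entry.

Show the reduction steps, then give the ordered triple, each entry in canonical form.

x^2*z - x*y - z - 2; x*z - x - y; x^3 - 3*x - y

apply: tr(a^-1) = tr(a) = x
apply: tr(a^-2) = tr(a^-1)*tr(a) - tr(1) = x^2 - 2
use: tr(a^-3) = tr(a^-2)*tr(a) - tr(a^-1) = x^3 - 3*x
tr(b a^-1) = tr(b)*tr(a) - tr(b a) = x*y - z
tr(a^-2 b) = tr(b a^-1)*tr(a) - tr(b) = x^2*y - x*z - y
tr(a^-3 b) = tr(a^-2 b)*tr(a) - tr(a^-2 b a) = x^3*y - x^2*z - 2*x*y + z
use: tr(a^-3 b^-1) = tr(a^-3)*tr(b) - tr(a^-3 b) = x^2*z - x*y - z
use: tr(a^-2 b^-1) = tr(b^-1 a^-1)*tr(a) - tr(b^-1) = x*z - y
assemble the triple (tr(r) - 2; tr(r a) - x; tr(r b) - y)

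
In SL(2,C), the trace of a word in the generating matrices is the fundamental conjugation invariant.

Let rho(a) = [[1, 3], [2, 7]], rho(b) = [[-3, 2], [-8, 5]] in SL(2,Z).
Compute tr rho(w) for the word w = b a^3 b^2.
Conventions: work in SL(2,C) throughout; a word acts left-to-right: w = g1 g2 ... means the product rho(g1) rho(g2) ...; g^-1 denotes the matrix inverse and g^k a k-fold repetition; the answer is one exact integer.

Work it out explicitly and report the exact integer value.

rho(b) = [[-3, 2], [-8, 5]]
... * rho(a) = [[1, 3], [2, 7]]  ->  [[1, 5], [2, 11]]
... * rho(a) = [[1, 3], [2, 7]]  ->  [[11, 38], [24, 83]]
... * rho(a) = [[1, 3], [2, 7]]  ->  [[87, 299], [190, 653]]
... * rho(b) = [[-3, 2], [-8, 5]]  ->  [[-2653, 1669], [-5794, 3645]]
... * rho(b) = [[-3, 2], [-8, 5]]  ->  [[-5393, 3039], [-11778, 6637]]
tr = -5393 + 6637 = 1244

1244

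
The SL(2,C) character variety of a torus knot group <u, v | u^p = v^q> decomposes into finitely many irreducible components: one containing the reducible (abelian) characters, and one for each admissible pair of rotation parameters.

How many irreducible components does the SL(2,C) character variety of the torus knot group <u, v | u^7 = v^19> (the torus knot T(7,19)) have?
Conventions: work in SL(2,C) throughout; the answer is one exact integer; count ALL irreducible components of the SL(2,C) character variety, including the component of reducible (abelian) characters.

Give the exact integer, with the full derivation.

For T(7,19): irreducibility forces the central element u^7 = v^19 to one of +I, -I.
On an irreducible component, tr(u) is locked at 2*cos(pi*alpha/7) for some alpha in 1..6, and tr(v) at 2*cos(pi*beta/19) for some beta in 1..18.
The two central values (-1)^alpha I and (-1)^beta I must be the same matrix, so alpha and beta share a parity.
Counting: 3 odd alphas x 9 odd betas + 3 even alphas x 9 even betas = 27 + 27 = 54.
That is 54 components of irreducible characters, and with the reducible (abelian) component the total is 55.

55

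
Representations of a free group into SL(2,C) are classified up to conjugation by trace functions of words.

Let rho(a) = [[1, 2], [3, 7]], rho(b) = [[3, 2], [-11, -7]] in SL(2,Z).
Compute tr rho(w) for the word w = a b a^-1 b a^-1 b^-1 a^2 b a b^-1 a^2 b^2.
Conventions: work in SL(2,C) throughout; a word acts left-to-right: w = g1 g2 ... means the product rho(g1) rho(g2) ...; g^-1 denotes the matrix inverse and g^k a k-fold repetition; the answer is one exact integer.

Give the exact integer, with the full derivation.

-1673561261524

rho(a) = [[1, 2], [3, 7]]
... * rho(b) = [[3, 2], [-11, -7]]  ->  [[-19, -12], [-68, -43]]
... * rho(a^-1) = [[7, -2], [-3, 1]]  ->  [[-97, 26], [-347, 93]]
... * rho(b) = [[3, 2], [-11, -7]]  ->  [[-577, -376], [-2064, -1345]]
... * rho(a^-1) = [[7, -2], [-3, 1]]  ->  [[-2911, 778], [-10413, 2783]]
... * rho(b^-1) = [[-7, -2], [11, 3]]  ->  [[28935, 8156], [103504, 29175]]
... * rho(a) = [[1, 2], [3, 7]]  ->  [[53403, 114962], [191029, 411233]]
... * rho(a) = [[1, 2], [3, 7]]  ->  [[398289, 911540], [1424728, 3260689]]
... * rho(b) = [[3, 2], [-11, -7]]  ->  [[-8832073, -5584202], [-31593395, -19975367]]
... * rho(a) = [[1, 2], [3, 7]]  ->  [[-25584679, -56753560], [-91519496, -203014359]]
... * rho(b^-1) = [[-7, -2], [11, 3]]  ->  [[-445196407, -119091322], [-1592521477, -426004085]]
... * rho(a) = [[1, 2], [3, 7]]  ->  [[-802470373, -1724032068], [-2870533732, -6167071549]]
... * rho(a) = [[1, 2], [3, 7]]  ->  [[-5974566577, -13673165222], [-21371748379, -48910568307]]
... * rho(b) = [[3, 2], [-11, -7]]  ->  [[132481117711, 83763023400], [473901006240, 299630481391]]
... * rho(b) = [[3, 2], [-11, -7]]  ->  [[-523949904267, -321378928378], [-1874232276581, -1149611357257]]
tr = -523949904267 + -1149611357257 = -1673561261524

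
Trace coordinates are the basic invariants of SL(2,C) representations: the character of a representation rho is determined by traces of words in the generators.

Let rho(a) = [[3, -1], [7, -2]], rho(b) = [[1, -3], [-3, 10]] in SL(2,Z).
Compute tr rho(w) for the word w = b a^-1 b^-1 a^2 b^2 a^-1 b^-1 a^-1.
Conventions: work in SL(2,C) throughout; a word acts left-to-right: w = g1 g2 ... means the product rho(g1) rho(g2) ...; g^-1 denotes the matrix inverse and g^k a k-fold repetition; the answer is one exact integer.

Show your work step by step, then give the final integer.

-32804306

rho(b) = [[1, -3], [-3, 10]]
... * rho(a^-1) = [[-2, 1], [-7, 3]]  ->  [[19, -8], [-64, 27]]
... * rho(b^-1) = [[10, 3], [3, 1]]  ->  [[166, 49], [-559, -165]]
... * rho(a) = [[3, -1], [7, -2]]  ->  [[841, -264], [-2832, 889]]
... * rho(a) = [[3, -1], [7, -2]]  ->  [[675, -313], [-2273, 1054]]
... * rho(b) = [[1, -3], [-3, 10]]  ->  [[1614, -5155], [-5435, 17359]]
... * rho(b) = [[1, -3], [-3, 10]]  ->  [[17079, -56392], [-57512, 189895]]
... * rho(a^-1) = [[-2, 1], [-7, 3]]  ->  [[360586, -152097], [-1214241, 512173]]
... * rho(b^-1) = [[10, 3], [3, 1]]  ->  [[3149569, 929661], [-10605891, -3130550]]
... * rho(a^-1) = [[-2, 1], [-7, 3]]  ->  [[-12806765, 5938552], [43125632, -19997541]]
tr = -12806765 + -19997541 = -32804306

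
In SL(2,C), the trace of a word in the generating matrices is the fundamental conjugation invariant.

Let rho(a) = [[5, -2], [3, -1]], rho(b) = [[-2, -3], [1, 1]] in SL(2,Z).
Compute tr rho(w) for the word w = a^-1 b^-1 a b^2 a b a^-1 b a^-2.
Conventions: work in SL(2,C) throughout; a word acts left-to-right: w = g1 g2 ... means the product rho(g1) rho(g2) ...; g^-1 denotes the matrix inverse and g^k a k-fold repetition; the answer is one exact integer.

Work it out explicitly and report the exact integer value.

1987754

rho(a^-1) = [[-1, 2], [-3, 5]]
... * rho(b^-1) = [[1, 3], [-1, -2]]  ->  [[-3, -7], [-8, -19]]
... * rho(a) = [[5, -2], [3, -1]]  ->  [[-36, 13], [-97, 35]]
... * rho(b) = [[-2, -3], [1, 1]]  ->  [[85, 121], [229, 326]]
... * rho(b) = [[-2, -3], [1, 1]]  ->  [[-49, -134], [-132, -361]]
... * rho(a) = [[5, -2], [3, -1]]  ->  [[-647, 232], [-1743, 625]]
... * rho(b) = [[-2, -3], [1, 1]]  ->  [[1526, 2173], [4111, 5854]]
... * rho(a^-1) = [[-1, 2], [-3, 5]]  ->  [[-8045, 13917], [-21673, 37492]]
... * rho(b) = [[-2, -3], [1, 1]]  ->  [[30007, 38052], [80838, 102511]]
... * rho(a^-1) = [[-1, 2], [-3, 5]]  ->  [[-144163, 250274], [-388371, 674231]]
... * rho(a^-1) = [[-1, 2], [-3, 5]]  ->  [[-606659, 963044], [-1634322, 2594413]]
tr = -606659 + 2594413 = 1987754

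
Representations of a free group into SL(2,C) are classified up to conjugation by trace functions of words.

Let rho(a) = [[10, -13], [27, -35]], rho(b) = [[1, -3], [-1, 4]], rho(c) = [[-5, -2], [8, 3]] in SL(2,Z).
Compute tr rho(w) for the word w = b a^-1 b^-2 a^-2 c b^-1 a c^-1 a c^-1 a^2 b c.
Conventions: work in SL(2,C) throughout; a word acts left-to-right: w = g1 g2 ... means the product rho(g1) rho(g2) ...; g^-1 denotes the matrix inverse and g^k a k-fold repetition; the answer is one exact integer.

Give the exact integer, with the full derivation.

-121320733756312067

rho(b) = [[1, -3], [-1, 4]]
... * rho(a^-1) = [[-35, 13], [-27, 10]]  ->  [[46, -17], [-73, 27]]
... * rho(b^-1) = [[4, 3], [1, 1]]  ->  [[167, 121], [-265, -192]]
... * rho(b^-1) = [[4, 3], [1, 1]]  ->  [[789, 622], [-1252, -987]]
... * rho(a^-1) = [[-35, 13], [-27, 10]]  ->  [[-44409, 16477], [70469, -26146]]
... * rho(a^-1) = [[-35, 13], [-27, 10]]  ->  [[1109436, -412547], [-1760473, 654637]]
... * rho(c) = [[-5, -2], [8, 3]]  ->  [[-8847556, -3456513], [14039461, 5484857]]
... * rho(b^-1) = [[4, 3], [1, 1]]  ->  [[-38846737, -29999181], [61642701, 47603240]]
... * rho(a) = [[10, -13], [27, -35]]  ->  [[-1198445257, 1554978916], [1901714490, -2467468513]]
... * rho(c^-1) = [[3, 2], [-8, -5]]  ->  [[-16035167099, -10171785094], [25444891574, 16140771545]]
... * rho(a) = [[10, -13], [27, -35]]  ->  [[-434989868528, 564469650577], [690249747455, -895710594537]]
... * rho(c^-1) = [[3, 2], [-8, -5]]  ->  [[-5820726810200, -3692327989941], [9236433998661, 5859052467595]]
... * rho(a) = [[10, -13], [27, -35]]  ->  [[-157900123830407, 204900928180535], [250558756611675, -325140478348418]]
... * rho(a) = [[10, -13], [27, -35]]  ->  [[3953323822570375, -5118830876523434], [-6273205349290536, 8122652906242855]]
... * rho(b) = [[1, -3], [-1, 4]]  ->  [[9072154699093809, -32335294973804861], [-14395858255533391, 51310227672843028]]
... * rho(c) = [[-5, -2], [8, 3]]  ->  [[-304043133285907933, -115150194319602201], [482461112660411179, 182722399529595866]]
tr = -304043133285907933 + 182722399529595866 = -121320733756312067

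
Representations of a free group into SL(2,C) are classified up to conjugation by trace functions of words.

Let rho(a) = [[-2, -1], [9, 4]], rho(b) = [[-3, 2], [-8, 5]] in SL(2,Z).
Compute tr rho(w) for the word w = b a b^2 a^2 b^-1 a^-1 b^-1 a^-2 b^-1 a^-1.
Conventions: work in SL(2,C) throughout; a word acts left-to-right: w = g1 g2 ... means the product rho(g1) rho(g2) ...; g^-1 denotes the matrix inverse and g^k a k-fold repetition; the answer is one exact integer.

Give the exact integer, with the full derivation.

2718305002

rho(b) = [[-3, 2], [-8, 5]]
... * rho(a) = [[-2, -1], [9, 4]]  ->  [[24, 11], [61, 28]]
... * rho(b) = [[-3, 2], [-8, 5]]  ->  [[-160, 103], [-407, 262]]
... * rho(b) = [[-3, 2], [-8, 5]]  ->  [[-344, 195], [-875, 496]]
... * rho(a) = [[-2, -1], [9, 4]]  ->  [[2443, 1124], [6214, 2859]]
... * rho(a) = [[-2, -1], [9, 4]]  ->  [[5230, 2053], [13303, 5222]]
... * rho(b^-1) = [[5, -2], [8, -3]]  ->  [[42574, -16619], [108291, -42272]]
... * rho(a^-1) = [[4, 1], [-9, -2]]  ->  [[319867, 75812], [813612, 192835]]
... * rho(b^-1) = [[5, -2], [8, -3]]  ->  [[2205831, -867170], [5610740, -2205729]]
... * rho(a^-1) = [[4, 1], [-9, -2]]  ->  [[16627854, 3940171], [42294521, 10022198]]
... * rho(a^-1) = [[4, 1], [-9, -2]]  ->  [[31049877, 8747512], [78978302, 22250125]]
... * rho(b^-1) = [[5, -2], [8, -3]]  ->  [[225229481, -88342290], [572892510, -224706979]]
... * rho(a^-1) = [[4, 1], [-9, -2]]  ->  [[1695998534, 401914061], [4313932851, 1022306468]]
tr = 1695998534 + 1022306468 = 2718305002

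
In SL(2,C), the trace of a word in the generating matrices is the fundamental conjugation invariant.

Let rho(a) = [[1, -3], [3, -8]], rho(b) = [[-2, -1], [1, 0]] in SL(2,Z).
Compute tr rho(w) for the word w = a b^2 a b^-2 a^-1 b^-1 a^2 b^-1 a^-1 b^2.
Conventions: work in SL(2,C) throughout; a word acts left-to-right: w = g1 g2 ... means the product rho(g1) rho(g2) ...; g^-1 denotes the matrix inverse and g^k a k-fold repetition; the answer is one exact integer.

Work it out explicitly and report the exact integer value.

31981547

rho(a) = [[1, -3], [3, -8]]
... * rho(b) = [[-2, -1], [1, 0]]  ->  [[-5, -1], [-14, -3]]
... * rho(b) = [[-2, -1], [1, 0]]  ->  [[9, 5], [25, 14]]
... * rho(a) = [[1, -3], [3, -8]]  ->  [[24, -67], [67, -187]]
... * rho(b^-1) = [[0, 1], [-1, -2]]  ->  [[67, 158], [187, 441]]
... * rho(b^-1) = [[0, 1], [-1, -2]]  ->  [[-158, -249], [-441, -695]]
... * rho(a^-1) = [[-8, 3], [-3, 1]]  ->  [[2011, -723], [5613, -2018]]
... * rho(b^-1) = [[0, 1], [-1, -2]]  ->  [[723, 3457], [2018, 9649]]
... * rho(a) = [[1, -3], [3, -8]]  ->  [[11094, -29825], [30965, -83246]]
... * rho(a) = [[1, -3], [3, -8]]  ->  [[-78381, 205318], [-218773, 573073]]
... * rho(b^-1) = [[0, 1], [-1, -2]]  ->  [[-205318, -489017], [-573073, -1364919]]
... * rho(a^-1) = [[-8, 3], [-3, 1]]  ->  [[3109595, -1104971], [8679341, -3084138]]
... * rho(b) = [[-2, -1], [1, 0]]  ->  [[-7324161, -3109595], [-20442820, -8679341]]
... * rho(b) = [[-2, -1], [1, 0]]  ->  [[11538727, 7324161], [32206299, 20442820]]
tr = 11538727 + 20442820 = 31981547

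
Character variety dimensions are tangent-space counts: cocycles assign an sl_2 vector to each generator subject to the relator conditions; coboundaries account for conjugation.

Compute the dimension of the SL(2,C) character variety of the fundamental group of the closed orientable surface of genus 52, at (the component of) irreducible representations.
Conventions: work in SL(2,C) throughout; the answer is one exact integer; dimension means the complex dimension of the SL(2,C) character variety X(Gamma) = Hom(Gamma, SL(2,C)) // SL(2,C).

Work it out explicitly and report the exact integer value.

306

Gamma = pi_1(Sigma_52) = < a_1, b_1, ..., a_52, b_52 | prod [a_i, b_i] > has 2g = 104 generators and 1 relator.
Before the relator condition, cocycle space has dim 3*104 = 312.
d_2 is surjective at irreducible rho (its cokernel H^2 is dual to H^0 = 0), so dim Z^1 = 312 - 3 = 309.
dim B^1 = 3 (coboundaries, injective at irreducible rho).
Hence dim X = 309 - 3 = 306.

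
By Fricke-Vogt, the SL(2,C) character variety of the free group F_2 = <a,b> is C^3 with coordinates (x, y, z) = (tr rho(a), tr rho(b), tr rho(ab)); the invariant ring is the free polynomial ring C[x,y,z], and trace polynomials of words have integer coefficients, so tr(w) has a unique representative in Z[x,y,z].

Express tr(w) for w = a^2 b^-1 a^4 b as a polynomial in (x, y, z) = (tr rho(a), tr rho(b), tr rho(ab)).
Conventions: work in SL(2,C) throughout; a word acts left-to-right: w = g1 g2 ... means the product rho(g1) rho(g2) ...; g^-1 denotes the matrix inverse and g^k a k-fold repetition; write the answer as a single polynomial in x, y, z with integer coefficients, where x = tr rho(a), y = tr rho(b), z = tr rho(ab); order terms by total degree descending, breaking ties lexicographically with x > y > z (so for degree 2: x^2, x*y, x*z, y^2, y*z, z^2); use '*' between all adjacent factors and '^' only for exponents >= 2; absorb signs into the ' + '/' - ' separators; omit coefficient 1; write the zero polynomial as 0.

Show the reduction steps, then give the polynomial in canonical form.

x^5*y*z - x^4*y^2 - x^4*z^2 - 2*x^3*y*z + 2*x^2*y^2 + 2*x^2*z^2 + x^2 - 2

trace(b a^2) = trace(a) * trace(b a) - trace(b)   [square of a] = x*z - y
trace(a b a^2) = trace(a) * trace(b a^2) - trace(b a)   [square of a] = x^2*z - x*y - z
trace(a b a^3) = trace(a) * trace(a b a^2) - trace(a b a)   [square of a] = x^3*z - x^2*y - 2*x*z + y
next, trace(a^3 b a^2) = trace(a) * trace(a b a^3) - trace(a b a^2)   [square of a] = x^4*z - x^3*y - 3*x^2*z + 2*x*y + z
and trace(a^4 b a^2) = trace(a) * trace(a^3 b a^2) - trace(a^3 b a)   [square of a] = x^5*z - x^4*y - 4*x^3*z + 3*x^2*y + 3*x*z - y
trace(b a b a) = trace(b a) * trace(b a) - trace(1)   [split at a repeated b] = z^2 - 2
trace(b a b) = trace(b) * trace(a b) - trace(a)   [square of b] = y*z - x
next, trace(b a b a^2) = trace(a) * trace(b a b a) - trace(b a b)   [square of a] = x*z^2 - y*z - x
trace(b a^3 b a) = trace(a) * trace(b a b a^2) - trace(b a b a)   [square of a] = x^2*z^2 - x*y*z - x^2 - z^2 + 2
trace(a^2) = trace(a) * trace(a) - trace(1)   [square of a] = x^2 - 2
and trace(b^2 a^2) = trace(b) * trace(a^2 b) - trace(a^2)   [square of b] = x*y*z - x^2 - y^2 + 2
and trace(b a^3 b) = trace(a) * trace(b^2 a^2) - trace(b^2 a)   [square of a] = x^2*y*z - x^3 - x*y^2 - y*z + 3*x
next, trace(a b a^2 b a^2) = trace(a) * trace(b a^3 b a) - trace(b a^3 b)   [square of a] = x^3*z^2 - 2*x^2*y*z + x*y^2 - x*z^2 + y*z - x
and trace(a b a^2 b a) = trace(a) * trace(b a^2 b a) - trace(b a^2 b)   [square of a] = x^2*z^2 - 2*x*y*z + y^2 - 2
and trace(a^4 b a^2 b) = trace(a) * trace(a b a^2 b a^2) - trace(a b a^2 b a)   [square of a] = x^4*z^2 - 2*x^3*y*z + x^2*y^2 - 2*x^2*z^2 + 3*x*y*z - x^2 - y^2 + 2
trace(a^2 b^-1 a^4 b) = trace(a^4 b a^2) * trace(b) - trace(a^4 b a^2 b)   [inverse elimination on b] = x^5*y*z - x^4*y^2 - x^4*z^2 - 2*x^3*y*z + 2*x^2*y^2 + 2*x^2*z^2 + x^2 - 2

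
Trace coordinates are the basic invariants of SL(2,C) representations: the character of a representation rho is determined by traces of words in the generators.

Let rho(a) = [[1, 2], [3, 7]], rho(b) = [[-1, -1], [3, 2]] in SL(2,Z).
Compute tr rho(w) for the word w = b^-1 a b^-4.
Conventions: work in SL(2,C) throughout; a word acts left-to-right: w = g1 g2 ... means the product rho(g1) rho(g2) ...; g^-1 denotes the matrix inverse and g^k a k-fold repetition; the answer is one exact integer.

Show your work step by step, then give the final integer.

rho(b^-1) = [[2, 1], [-3, -1]]
... * rho(a) = [[1, 2], [3, 7]]  ->  [[5, 11], [-6, -13]]
... * rho(b^-1) = [[2, 1], [-3, -1]]  ->  [[-23, -6], [27, 7]]
... * rho(b^-1) = [[2, 1], [-3, -1]]  ->  [[-28, -17], [33, 20]]
... * rho(b^-1) = [[2, 1], [-3, -1]]  ->  [[-5, -11], [6, 13]]
... * rho(b^-1) = [[2, 1], [-3, -1]]  ->  [[23, 6], [-27, -7]]
tr = 23 + -7 = 16

16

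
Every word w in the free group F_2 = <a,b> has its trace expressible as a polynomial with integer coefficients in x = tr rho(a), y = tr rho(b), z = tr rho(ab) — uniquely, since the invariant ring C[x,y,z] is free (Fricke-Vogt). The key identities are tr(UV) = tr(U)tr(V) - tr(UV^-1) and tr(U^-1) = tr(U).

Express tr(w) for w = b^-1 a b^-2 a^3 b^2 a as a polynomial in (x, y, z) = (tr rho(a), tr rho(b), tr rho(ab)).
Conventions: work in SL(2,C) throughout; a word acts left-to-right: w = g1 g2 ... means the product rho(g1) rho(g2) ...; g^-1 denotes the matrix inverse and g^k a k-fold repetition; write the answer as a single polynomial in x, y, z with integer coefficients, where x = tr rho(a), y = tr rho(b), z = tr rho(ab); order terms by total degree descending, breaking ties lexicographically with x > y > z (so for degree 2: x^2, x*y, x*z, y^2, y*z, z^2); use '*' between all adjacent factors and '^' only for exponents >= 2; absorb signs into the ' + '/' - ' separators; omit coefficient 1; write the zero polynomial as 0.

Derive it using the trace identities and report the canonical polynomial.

x^4*y^4*z - x^5*y^3 - x^3*y^5 - 2*x^3*y^3*z^2 + x^4*y^2*z + x^2*y^2*z^3 + x^5*y + 5*x^3*y^3 + x*y^5 + 2*x*y^3*z^2 - x^4*z - 5*x^2*y^2*z - y^4*z - y^2*z^3 - 4*x^3*y - 4*x*y^3 + 3*x^2*z + 4*y^2*z + 3*x*y - z

trace(a b a) = trace(a) * trace(b a) - trace(b) = x*z - y
trace(a b a^2) = trace(a) * trace(a b a) - trace(a b) = x^2*z - x*y - z
reduce: trace(a^3 b a) = trace(a) * trace(a b a^2) - trace(a b a) = x^3*z - x^2*y - 2*x*z + y
trace(a^5 b) = trace(a) * trace(a^3 b a) - trace(a^3 b) = x^4*z - x^3*y - 3*x^2*z + 2*x*y + z
reduce: trace(a^2) = trace(a) * trace(a) - trace(1) = x^2 - 2
so trace(a^3) = trace(a) * trace(a^2) - trace(a) = x^3 - 3*x
trace(a^4) = trace(a) * trace(a^3) - trace(a^2) = x^4 - 4*x^2 + 2
so trace(a^5) = trace(a) * trace(a^4) - trace(a^3) = x^5 - 5*x^3 + 5*x
reduce: trace(a^3 b^2 a^2) = trace(b) * trace(a^5 b) - trace(a^5) = x^4*y*z - x^5 - x^3*y^2 - 3*x^2*y*z + 5*x^3 + 2*x*y^2 + y*z - 5*x
so trace(b a b a) = trace(b a) * trace(b a) - trace(1)   [split at repeated b] = z^2 - 2
reduce: trace(b a b) = trace(b) * trace(a b) - trace(a) = y*z - x
reduce: trace(b a^2 b a) = trace(a) * trace(b a b a) - trace(b a b) = x*z^2 - y*z - x
so trace(b^2) = trace(b) * trace(b) - trace(1) = y^2 - 2
trace(b a^2 b) = trace(a) * trace(b^2 a) - trace(b^2) = x*y*z - x^2 - y^2 + 2
trace(a^2 b a^2 b) = trace(a) * trace(b a^2 b a) - trace(b a^2 b) = x^2*z^2 - 2*x*y*z + y^2 - 2
reduce: trace(b^2 a^2 b a^2) = trace(b) * trace(a^2 b a^2 b) - trace(a^2 b a^2) = x^2*y*z^2 - x^3*z - 2*x*y^2*z + x^2*y + y^3 + 2*x*z - 3*y
so trace(b a b^2 a) = trace(b) * trace(a b a b) - trace(a b a) = y*z^2 - x*z - y
trace(b a b^2) = trace(b) * trace(a b^2) - trace(a b) = y^2*z - x*y - z
trace(b^2 a^2 b a) = trace(a) * trace(b a b^2 a) - trace(b a b^2) = x*y*z^2 - x^2*z - y^2*z + z
reduce: trace(a^3 b^2 a^2 b) = trace(a) * trace(b^2 a^2 b a^2) - trace(b^2 a^2 b a) = x^3*y*z^2 - x^4*z - 2*x^2*y^2*z + x^3*y + x*y^3 - x*y*z^2 + 3*x^2*z + y^2*z - 3*x*y - z
reduce: trace(b^-1 a^3 b^2 a^2) = trace(a^3 b^2 a^2) * trace(b) - trace(a^3 b^2 a^2 b) = x^4*y^2*z - x^5*y - x^3*y^3 - x^3*y*z^2 + x^4*z - x^2*y^2*z + 4*x^3*y + x*y^3 + x*y*z^2 - 3*x^2*z - 2*x*y + z
reduce: trace(a b^-2 a^3 b^2 a) = trace(b^-1 a^3 b^2 a^2) * trace(b) - trace(b^-1 a^3 b^2 a^2 b) = x^4*y^3*z - x^5*y^2 - x^3*y^4 - x^3*y^2*z^2 - x^2*y^3*z + x^5 + 5*x^3*y^2 + x*y^4 + x*y^2*z^2 - 5*x^3 - 4*x*y^2 + 5*x
so trace(a b a b a^2) = trace(a) * trace(b a b a^2) - trace(b a b a) = x^2*z^2 - x*y*z - x^2 - z^2 + 2
trace(a b a^4 b) = trace(a) * trace(a b a b a^2) - trace(a b a b a) = x^3*z^2 - x^2*y*z - x^3 - 2*x*z^2 + y*z + 3*x
trace(a^3 b^2 a b a) = trace(b) * trace(a b a^4 b) - trace(a b a^4) = x^3*y*z^2 - x^4*z - x^2*y^2*z - 2*x*y*z^2 + 3*x^2*z + y^2*z + x*y - z
trace(a b a b a b) = trace(a b) * trace(a b a b) - trace(a^-1 b^-1)   [split at repeated a] = z^3 - 3*z
so trace(b^2 a b a b a) = trace(b) * trace(a b a b a b) - trace(a b a b a) = y*z^3 - x*z^2 - 2*y*z + x
trace(b^2 a b a b) = trace(b) * trace(b a b a b) - trace(b a b a) = y^2*z^2 - x*y*z - y^2 - z^2 + 2
so trace(b^2 a b a b a^2) = trace(a) * trace(b^2 a b a b a) - trace(b^2 a b a b) = x*y*z^3 - x^2*z^2 - y^2*z^2 - x*y*z + x^2 + y^2 + z^2 - 2
trace(a^3 b^2 a b a b) = trace(a) * trace(b^2 a b a b a^2) - trace(b^2 a b a b a) = x^2*y*z^3 - x^3*z^2 - x*y^2*z^2 - x^2*y*z - y*z^3 + x^3 + x*y^2 + 2*x*z^2 + 2*y*z - 3*x
reduce: trace(a^3 b^2 a b a b^-1) = trace(a^3 b^2 a b a) * trace(b) - trace(a^3 b^2 a b a b) = x^3*y^2*z^2 - x^4*y*z - x^2*y^3*z - x^2*y*z^3 + x^3*z^2 - x*y^2*z^2 + 4*x^2*y*z + y^3*z + y*z^3 - x^3 - 2*x*z^2 - 3*y*z + 3*x
so trace(a b^-2 a^3 b^2 a b) = trace(a^3 b^2 a b a b^-1) * trace(b) - trace(a^3 b^2 a b a) = x^3*y^3*z^2 - x^4*y^2*z - x^2*y^4*z - x^2*y^2*z^3 - x*y^3*z^2 + x^4*z + 5*x^2*y^2*z + y^4*z + y^2*z^3 - x^3*y - 3*x^2*z - 4*y^2*z + 2*x*y + z
trace(b^-1 a b^-2 a^3 b^2 a) = trace(a b^-2 a^3 b^2 a) * trace(b) - trace(a b^-2 a^3 b^2 a b) = x^4*y^4*z - x^5*y^3 - x^3*y^5 - 2*x^3*y^3*z^2 + x^4*y^2*z + x^2*y^2*z^3 + x^5*y + 5*x^3*y^3 + x*y^5 + 2*x*y^3*z^2 - x^4*z - 5*x^2*y^2*z - y^4*z - y^2*z^3 - 4*x^3*y - 4*x*y^3 + 3*x^2*z + 4*y^2*z + 3*x*y - z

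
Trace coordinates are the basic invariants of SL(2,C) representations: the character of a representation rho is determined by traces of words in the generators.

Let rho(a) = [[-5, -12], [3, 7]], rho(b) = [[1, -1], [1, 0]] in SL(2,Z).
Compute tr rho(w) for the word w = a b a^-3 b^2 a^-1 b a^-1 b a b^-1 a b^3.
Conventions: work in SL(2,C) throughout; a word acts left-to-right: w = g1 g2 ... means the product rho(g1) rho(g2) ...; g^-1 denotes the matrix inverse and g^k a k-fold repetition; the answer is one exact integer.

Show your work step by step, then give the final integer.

rho(a) = [[-5, -12], [3, 7]]
... * rho(b) = [[1, -1], [1, 0]]  ->  [[-17, 5], [10, -3]]
... * rho(a^-1) = [[7, 12], [-3, -5]]  ->  [[-134, -229], [79, 135]]
... * rho(a^-1) = [[7, 12], [-3, -5]]  ->  [[-251, -463], [148, 273]]
... * rho(a^-1) = [[7, 12], [-3, -5]]  ->  [[-368, -697], [217, 411]]
... * rho(b) = [[1, -1], [1, 0]]  ->  [[-1065, 368], [628, -217]]
... * rho(b) = [[1, -1], [1, 0]]  ->  [[-697, 1065], [411, -628]]
... * rho(a^-1) = [[7, 12], [-3, -5]]  ->  [[-8074, -13689], [4761, 8072]]
... * rho(b) = [[1, -1], [1, 0]]  ->  [[-21763, 8074], [12833, -4761]]
... * rho(a^-1) = [[7, 12], [-3, -5]]  ->  [[-176563, -301526], [104114, 177801]]
... * rho(b) = [[1, -1], [1, 0]]  ->  [[-478089, 176563], [281915, -104114]]
... * rho(a) = [[-5, -12], [3, 7]]  ->  [[2920134, 6973009], [-1721917, -4111778]]
... * rho(b^-1) = [[0, 1], [-1, 1]]  ->  [[-6973009, 9893143], [4111778, -5833695]]
... * rho(a) = [[-5, -12], [3, 7]]  ->  [[64544474, 152928109], [-38059975, -90177201]]
... * rho(b) = [[1, -1], [1, 0]]  ->  [[217472583, -64544474], [-128237176, 38059975]]
... * rho(b) = [[1, -1], [1, 0]]  ->  [[152928109, -217472583], [-90177201, 128237176]]
... * rho(b) = [[1, -1], [1, 0]]  ->  [[-64544474, -152928109], [38059975, 90177201]]
tr = -64544474 + 90177201 = 25632727

25632727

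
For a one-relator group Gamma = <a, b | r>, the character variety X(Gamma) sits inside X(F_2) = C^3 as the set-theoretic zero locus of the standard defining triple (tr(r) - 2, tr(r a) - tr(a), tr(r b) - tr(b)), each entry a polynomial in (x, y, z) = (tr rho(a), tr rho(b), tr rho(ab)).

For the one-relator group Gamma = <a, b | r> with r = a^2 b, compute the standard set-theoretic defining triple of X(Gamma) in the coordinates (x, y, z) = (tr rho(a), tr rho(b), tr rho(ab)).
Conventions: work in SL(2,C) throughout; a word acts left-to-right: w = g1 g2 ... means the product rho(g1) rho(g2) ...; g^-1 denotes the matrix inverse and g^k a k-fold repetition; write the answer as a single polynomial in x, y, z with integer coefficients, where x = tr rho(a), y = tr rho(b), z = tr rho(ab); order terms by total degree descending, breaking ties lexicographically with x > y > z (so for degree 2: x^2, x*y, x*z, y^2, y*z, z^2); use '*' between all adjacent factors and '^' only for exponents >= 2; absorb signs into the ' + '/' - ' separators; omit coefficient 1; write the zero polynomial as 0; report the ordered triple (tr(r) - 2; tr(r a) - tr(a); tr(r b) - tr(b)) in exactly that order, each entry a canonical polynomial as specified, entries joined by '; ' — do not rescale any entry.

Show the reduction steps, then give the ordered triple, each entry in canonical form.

x*z - y - 2; x^2*z - x*y - x - z; x*y*z - x^2 - y^2 - y + 2

tr(a^2 b) = tr(a) tr(b a) - tr(b) = x*z - y
tr(a^2 b a) = tr(a) tr(b a^2) - tr(b a)  (reduce the a square) = x^2*z - x*y - z
tr(b^2 a) = tr(b) tr(a b) - tr(a)  (reduce the b square) = y*z - x
tr(b^2) = tr(b) tr(b) - tr(1)  (reduce the b square) = y^2 - 2
tr(a^2 b^2) = tr(a) tr(b^2 a) - tr(b^2)  (reduce the a square) = x*y*z - x^2 - y^2 + 2
assemble the triple (tr(r) - 2; tr(r a) - x; tr(r b) - y)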